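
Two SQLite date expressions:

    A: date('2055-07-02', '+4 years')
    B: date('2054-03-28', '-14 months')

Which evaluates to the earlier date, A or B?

A = 2059-07-02.
B = 2053-01-28.
B is earlier.

B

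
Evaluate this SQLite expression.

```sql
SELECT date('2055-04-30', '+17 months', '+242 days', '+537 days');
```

Adding +17 months to 2055-04-30 gives 2056-09-30.
Applying '+242 days' to 2056-09-30: counting 242 days forward gives 2057-05-30.
Applying '+537 days' to 2057-05-30: counting 537 days forward gives 2058-11-18.

2058-11-18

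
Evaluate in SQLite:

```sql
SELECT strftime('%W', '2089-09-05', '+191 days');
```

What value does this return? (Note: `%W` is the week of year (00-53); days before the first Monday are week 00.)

11

First apply '+191 days': 2089-09-05 → 2090-03-15.
2090-03-15 is a Wednesday. SQLite's %W counts Mondays since the year started; the result is 11.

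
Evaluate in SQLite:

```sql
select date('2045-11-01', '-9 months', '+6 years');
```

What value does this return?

Adding -9 months to 2045-11-01 gives 2045-02-01.
Adding +6 years to 2045-02-01 gives 2051-02-01.

2051-02-01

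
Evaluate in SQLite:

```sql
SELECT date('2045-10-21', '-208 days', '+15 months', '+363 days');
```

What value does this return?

2047-06-25

Applying '-208 days' to 2045-10-21: counting 208 days back gives 2045-03-27.
Adding +15 months to 2045-03-27 gives 2046-06-27.
Applying '+363 days' to 2046-06-27: counting 363 days forward gives 2047-06-25.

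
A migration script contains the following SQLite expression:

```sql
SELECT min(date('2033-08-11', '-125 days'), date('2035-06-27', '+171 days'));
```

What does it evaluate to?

date('2033-08-11', '-125 days') → 2033-04-08.
date('2035-06-27', '+171 days') → 2035-12-15.
Earlier of the two is 2033-04-08.

2033-04-08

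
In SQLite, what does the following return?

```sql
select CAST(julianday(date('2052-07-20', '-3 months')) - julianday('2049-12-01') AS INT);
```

Adding -3 months to 2052-07-20 gives 2052-04-20.
30 days remain in December 2049 after the 1st (31 − 1).
Full months from January 2050 through March 2052 contribute their day counts.
Then 20 days into April 2052.
Total: 30 + 31 + 28 + 31 + 30 + 31 + 30 + 31 + 31 + 30 + 31 + 30 + 31 + 31 + 28 + 31 + 30 + 31 + 30 + 31 + 31 + 30 + 31 + 30 + 31 + 31 + 29 + 31 + 20 = 871.

871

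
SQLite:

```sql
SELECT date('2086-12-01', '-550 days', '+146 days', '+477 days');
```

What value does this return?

2087-02-12

Applying '-550 days' to 2086-12-01: counting 550 days back gives 2085-05-30.
Applying '+146 days' to 2085-05-30: counting 146 days forward gives 2085-10-23.
Applying '+477 days' to 2085-10-23: counting 477 days forward gives 2087-02-12.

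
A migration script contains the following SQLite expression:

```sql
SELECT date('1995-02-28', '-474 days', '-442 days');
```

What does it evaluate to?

Applying '-474 days' to 1995-02-28: counting 474 days back gives 1993-11-11.
Applying '-442 days' to 1993-11-11: counting 442 days back gives 1992-08-26.

1992-08-26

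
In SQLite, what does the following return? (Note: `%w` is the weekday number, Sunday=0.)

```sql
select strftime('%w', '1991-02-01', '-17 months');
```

First apply '-17 months': 1991-02-01 → 1989-09-01.
1989-09-01 is a Friday; with Sunday=0 that is 5.

5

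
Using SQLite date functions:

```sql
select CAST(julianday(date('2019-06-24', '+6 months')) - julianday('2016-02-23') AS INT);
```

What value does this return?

1400

Adding +6 months to 2019-06-24 gives 2019-12-24.
6 days remain in February 2016 after the 23rd (29 − 23).
Full months from March 2016 through November 2019 contribute their day counts.
Then 24 days into December 2019.
Total: 6 + 31 + 30 + 31 + 30 + 31 + 31 + 30 + 31 + 30 + 31 + 31 + 28 + 31 + 30 + 31 + 30 + 31 + 31 + 30 + 31 + 30 + 31 + 31 + 28 + 31 + 30 + 31 + 30 + 31 + 31 + 30 + 31 + 30 + 31 + 31 + 28 + 31 + 30 + 31 + 30 + 31 + 31 + 30 + 31 + 30 + 24 = 1400.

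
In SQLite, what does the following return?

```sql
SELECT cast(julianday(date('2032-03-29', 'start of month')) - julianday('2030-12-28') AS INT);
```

429

`start of month` rewinds 2032-03-29 to 2032-03-01.
3 days remain in December 2030 after the 28th (31 − 28).
Full months from January 2031 through February 2032 contribute their day counts.
Then 1 day into March 2032.
Total: 3 + 31 + 28 + 31 + 30 + 31 + 30 + 31 + 31 + 30 + 31 + 30 + 31 + 31 + 29 + 1 = 429.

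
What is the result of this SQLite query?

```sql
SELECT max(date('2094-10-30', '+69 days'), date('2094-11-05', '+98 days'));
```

2095-02-11

date('2094-10-30', '+69 days') → 2095-01-07.
date('2094-11-05', '+98 days') → 2095-02-11.
Later of the two is 2095-02-11.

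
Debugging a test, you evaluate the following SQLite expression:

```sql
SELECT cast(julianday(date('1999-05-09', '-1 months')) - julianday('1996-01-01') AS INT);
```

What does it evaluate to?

Adding -1 month to 1999-05-09 gives 1999-04-09.
30 days remain in January 1996 after the 1st (31 − 1).
Full months from February 1996 through March 1999 contribute their day counts.
Then 9 days into April 1999.
Total: 30 + 29 + 31 + 30 + 31 + 30 + 31 + 31 + 30 + 31 + 30 + 31 + 31 + 28 + 31 + 30 + 31 + 30 + 31 + 31 + 30 + 31 + 30 + 31 + 31 + 28 + 31 + 30 + 31 + 30 + 31 + 31 + 30 + 31 + 30 + 31 + 31 + 28 + 31 + 9 = 1194.

1194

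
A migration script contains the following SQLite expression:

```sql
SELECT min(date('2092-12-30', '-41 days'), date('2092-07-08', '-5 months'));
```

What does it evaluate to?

2092-02-08

date('2092-12-30', '-41 days') → 2092-11-19.
date('2092-07-08', '-5 months') → 2092-02-08.
Earlier of the two is 2092-02-08.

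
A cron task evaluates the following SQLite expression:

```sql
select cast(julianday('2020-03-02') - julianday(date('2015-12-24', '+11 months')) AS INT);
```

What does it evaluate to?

Adding +11 months to 2015-12-24 gives 2016-11-24.
6 days remain in November 2016 after the 24th (30 − 24).
Full months from December 2016 through February 2020 contribute their day counts.
Then 2 days into March 2020.
Total: 6 + 31 + 31 + 28 + 31 + 30 + 31 + 30 + 31 + 31 + 30 + 31 + 30 + 31 + 31 + 28 + 31 + 30 + 31 + 30 + 31 + 31 + 30 + 31 + 30 + 31 + 31 + 28 + 31 + 30 + 31 + 30 + 31 + 31 + 30 + 31 + 30 + 31 + 31 + 29 + 2 = 1194.

1194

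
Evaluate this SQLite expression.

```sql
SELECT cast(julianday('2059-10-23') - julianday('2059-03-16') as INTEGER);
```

15 days remain in March 2059 after the 16th (31 − 16).
Full months from April 2059 through September 2059 contribute their day counts.
Then 23 days into October 2059.
Total: 15 + 30 + 31 + 30 + 31 + 31 + 30 + 23 = 221.

221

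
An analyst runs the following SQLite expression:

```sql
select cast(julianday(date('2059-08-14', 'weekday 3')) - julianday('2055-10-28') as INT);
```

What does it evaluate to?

`weekday 3` advances to the next Wednesday; 2059-08-14 is a Thursday, so it moves forward to 2059-08-20.
3 days remain in October 2055 after the 28th (31 − 28).
Full months from November 2055 through July 2059 contribute their day counts.
Then 20 days into August 2059.
Total: 3 + 30 + 31 + 31 + 29 + 31 + 30 + 31 + 30 + 31 + 31 + 30 + 31 + 30 + 31 + 31 + 28 + 31 + 30 + 31 + 30 + 31 + 31 + 30 + 31 + 30 + 31 + 31 + 28 + 31 + 30 + 31 + 30 + 31 + 31 + 30 + 31 + 30 + 31 + 31 + 28 + 31 + 30 + 31 + 30 + 31 + 20 = 1392.

1392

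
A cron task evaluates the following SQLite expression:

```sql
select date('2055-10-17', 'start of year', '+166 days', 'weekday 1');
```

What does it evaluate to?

`start of year` rewinds 2055-10-17 to 2055-01-01.
Applying '+166 days' to 2055-01-01: counting 166 days forward gives 2055-06-16.
`weekday 1` advances to the next Monday; 2055-06-16 is a Wednesday, so it moves forward to 2055-06-21.

2055-06-21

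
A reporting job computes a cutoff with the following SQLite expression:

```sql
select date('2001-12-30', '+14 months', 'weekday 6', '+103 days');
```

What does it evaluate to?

Adding +14 months to 2001-12-30 targets 2003-02-30. February 2003 has only 28 days, so SQLite normalizes the 2-day overflow forward to 2003-03-02.
`weekday 6` advances to the next Saturday; 2003-03-02 is a Sunday, so it moves forward to 2003-03-08.
Applying '+103 days' to 2003-03-08: counting 103 days forward gives 2003-06-19.

2003-06-19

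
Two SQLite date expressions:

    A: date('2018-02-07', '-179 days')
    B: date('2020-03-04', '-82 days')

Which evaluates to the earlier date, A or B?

A = 2017-08-12.
B = 2019-12-13.
A is earlier.

A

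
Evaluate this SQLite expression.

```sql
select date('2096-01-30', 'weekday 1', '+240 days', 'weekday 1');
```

2096-10-01

`weekday 1` advances to the next Monday; 2096-01-30 is already a Monday, so it stays at 2096-01-30.
Applying '+240 days' to 2096-01-30: counting 240 days forward gives 2096-09-26.
`weekday 1` advances to the next Monday; 2096-09-26 is a Wednesday, so it moves forward to 2096-10-01.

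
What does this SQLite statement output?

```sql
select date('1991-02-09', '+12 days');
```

1991-02-21

Advancing 12 more days within February lands on 1991-02-21.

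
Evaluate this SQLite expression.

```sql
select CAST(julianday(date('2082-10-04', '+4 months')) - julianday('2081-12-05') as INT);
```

426

Adding +4 months to 2082-10-04 gives 2083-02-04.
26 days remain in December 2081 after the 5th (31 − 5).
Full months from January 2082 through January 2083 contribute their day counts.
Then 4 days into February 2083.
Total: 26 + 31 + 28 + 31 + 30 + 31 + 30 + 31 + 31 + 30 + 31 + 30 + 31 + 31 + 4 = 426.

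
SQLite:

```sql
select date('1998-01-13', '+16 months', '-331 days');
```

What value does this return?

1998-06-16

Adding +16 months to 1998-01-13 gives 1999-05-13.
Applying '-331 days' to 1999-05-13: counting 331 days back gives 1998-06-16.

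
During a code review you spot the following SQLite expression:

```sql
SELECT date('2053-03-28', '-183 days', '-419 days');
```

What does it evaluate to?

2051-08-04

Applying '-183 days' to 2053-03-28: counting 183 days back gives 2052-09-26.
Applying '-419 days' to 2052-09-26: counting 419 days back gives 2051-08-04.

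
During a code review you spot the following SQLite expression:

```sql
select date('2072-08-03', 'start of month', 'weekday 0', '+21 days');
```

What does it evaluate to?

2072-08-28

`start of month` rewinds 2072-08-03 to 2072-08-01.
`weekday 0` advances to the next Sunday; 2072-08-01 is a Monday, so it moves forward to 2072-08-07.
Advancing 21 more days within August lands on 2072-08-28.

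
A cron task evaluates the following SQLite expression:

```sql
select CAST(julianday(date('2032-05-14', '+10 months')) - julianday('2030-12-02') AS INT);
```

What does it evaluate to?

Adding +10 months to 2032-05-14 gives 2033-03-14.
29 days remain in December 2030 after the 2nd (31 − 2).
Full months from January 2031 through February 2033 contribute their day counts.
Then 14 days into March 2033.
Total: 29 + 31 + 28 + 31 + 30 + 31 + 30 + 31 + 31 + 30 + 31 + 30 + 31 + 31 + 29 + 31 + 30 + 31 + 30 + 31 + 31 + 30 + 31 + 30 + 31 + 31 + 28 + 14 = 833.

833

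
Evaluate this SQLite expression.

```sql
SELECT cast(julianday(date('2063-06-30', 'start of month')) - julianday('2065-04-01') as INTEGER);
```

`start of month` rewinds 2063-06-30 to 2063-06-01.
29 days remain in June 2063 after the 1st (30 − 1).
Full months from July 2063 through March 2065 contribute their day counts.
Then 1 day into April 2065.
Total: 29 + 31 + 31 + 30 + 31 + 30 + 31 + 31 + 29 + 31 + 30 + 31 + 30 + 31 + 31 + 30 + 31 + 30 + 31 + 31 + 28 + 31 + 1 = 670.
The subtraction is earlier − later, so the result is −670 → -670.

-670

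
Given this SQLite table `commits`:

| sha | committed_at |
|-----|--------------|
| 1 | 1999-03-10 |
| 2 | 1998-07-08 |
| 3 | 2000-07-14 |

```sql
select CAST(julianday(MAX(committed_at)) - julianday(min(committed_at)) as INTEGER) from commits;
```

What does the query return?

737

MIN = 1998-07-08, MAX = 2000-07-14.
23 days remain in July 1998 after the 8th (31 − 8).
Full months from August 1998 through June 2000 contribute their day counts.
Then 14 days into July 2000.
Total: 23 + 31 + 30 + 31 + 30 + 31 + 31 + 28 + 31 + 30 + 31 + 30 + 31 + 31 + 30 + 31 + 30 + 31 + 31 + 29 + 31 + 30 + 31 + 30 + 14 = 737.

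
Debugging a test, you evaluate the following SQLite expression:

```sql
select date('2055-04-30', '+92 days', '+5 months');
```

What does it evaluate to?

2055-12-31

Applying '+92 days' to 2055-04-30: counting 92 days forward gives 2055-07-31.
Adding +5 months to 2055-07-31 gives 2055-12-31.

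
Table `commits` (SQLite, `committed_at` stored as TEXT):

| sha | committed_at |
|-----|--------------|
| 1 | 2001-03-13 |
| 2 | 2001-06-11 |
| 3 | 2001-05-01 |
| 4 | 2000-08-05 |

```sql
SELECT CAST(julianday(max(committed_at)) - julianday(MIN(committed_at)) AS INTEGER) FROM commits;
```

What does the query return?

MIN = 2000-08-05, MAX = 2001-06-11.
26 days remain in August 2000 after the 5th (31 − 5).
Full months from September 2000 through May 2001 contribute their day counts.
Then 11 days into June 2001.
Total: 26 + 30 + 31 + 30 + 31 + 31 + 28 + 31 + 30 + 31 + 11 = 310.

310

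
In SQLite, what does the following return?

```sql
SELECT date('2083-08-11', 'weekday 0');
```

`weekday 0` advances to the next Sunday; 2083-08-11 is a Wednesday, so it moves forward to 2083-08-15.

2083-08-15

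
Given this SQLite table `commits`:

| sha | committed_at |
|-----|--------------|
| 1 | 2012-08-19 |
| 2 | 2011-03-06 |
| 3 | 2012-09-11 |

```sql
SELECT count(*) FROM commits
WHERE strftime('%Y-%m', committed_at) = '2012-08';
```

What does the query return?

1

Rows with year-month 2012-08: 2012-08-19 → 1.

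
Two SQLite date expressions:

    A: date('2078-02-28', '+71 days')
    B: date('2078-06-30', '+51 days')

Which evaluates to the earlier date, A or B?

A

A = 2078-05-10.
B = 2078-08-20.
A is earlier.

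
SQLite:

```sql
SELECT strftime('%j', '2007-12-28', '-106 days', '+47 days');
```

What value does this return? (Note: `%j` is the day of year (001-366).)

303

First apply '-106 days', '+47 days': 2007-12-28 → 2007-10-30.
Day-of-year for 2007-10-30: days since 2007-01-01 inclusive = 303, zero-padded to 303.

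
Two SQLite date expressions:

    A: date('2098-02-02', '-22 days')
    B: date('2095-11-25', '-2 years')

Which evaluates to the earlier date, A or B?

B

A = 2098-01-11.
B = 2093-11-25.
B is earlier.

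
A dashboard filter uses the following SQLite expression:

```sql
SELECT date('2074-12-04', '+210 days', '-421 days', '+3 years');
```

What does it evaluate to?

2077-05-07

Applying '+210 days' to 2074-12-04: counting 210 days forward gives 2075-07-02.
Applying '-421 days' to 2075-07-02: counting 421 days back gives 2074-05-07.
Adding +3 years to 2074-05-07 gives 2077-05-07.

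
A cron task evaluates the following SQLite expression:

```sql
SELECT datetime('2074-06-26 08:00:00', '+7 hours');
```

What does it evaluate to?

2074-06-26 15:00:00

+7 hours from 2074-06-26 08:00:00 is 2074-06-26 15:00:00.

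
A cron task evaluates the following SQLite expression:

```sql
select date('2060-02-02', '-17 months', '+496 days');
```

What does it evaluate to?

Adding -17 months to 2060-02-02 gives 2058-09-02.
Applying '+496 days' to 2058-09-02: counting 496 days forward gives 2060-01-11.

2060-01-11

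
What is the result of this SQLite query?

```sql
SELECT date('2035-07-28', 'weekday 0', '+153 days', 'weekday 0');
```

2035-12-30

`weekday 0` advances to the next Sunday; 2035-07-28 is a Saturday, so it moves forward to 2035-07-29.
Applying '+153 days' to 2035-07-29: counting 153 days forward gives 2035-12-29.
`weekday 0` advances to the next Sunday; 2035-12-29 is a Saturday, so it moves forward to 2035-12-30.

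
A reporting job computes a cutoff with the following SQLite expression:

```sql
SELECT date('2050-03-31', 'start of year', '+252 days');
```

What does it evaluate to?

2050-09-10

`start of year` rewinds 2050-03-31 to 2050-01-01.
Applying '+252 days' to 2050-01-01: counting 252 days forward gives 2050-09-10.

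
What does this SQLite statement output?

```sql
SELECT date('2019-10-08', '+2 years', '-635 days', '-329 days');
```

2019-02-17

Adding +2 years to 2019-10-08 gives 2021-10-08.
Applying '-635 days' to 2021-10-08: counting 635 days back gives 2020-01-12.
Applying '-329 days' to 2020-01-12: counting 329 days back gives 2019-02-17.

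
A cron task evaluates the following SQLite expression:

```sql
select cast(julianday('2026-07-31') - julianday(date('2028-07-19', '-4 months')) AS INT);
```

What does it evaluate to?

-597

Adding -4 months to 2028-07-19 gives 2028-03-19.
0 days remain in July 2026 after the 31st (31 − 31).
Full months from August 2026 through February 2028 contribute their day counts.
Then 19 days into March 2028.
Total: 0 + 31 + 30 + 31 + 30 + 31 + 31 + 28 + 31 + 30 + 31 + 30 + 31 + 31 + 30 + 31 + 30 + 31 + 31 + 29 + 19 = 597.
The subtraction is earlier − later, so the result is −597 → -597.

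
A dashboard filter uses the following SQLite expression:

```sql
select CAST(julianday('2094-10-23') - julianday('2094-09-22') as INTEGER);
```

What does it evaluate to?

31

8 days remain in September 2094 after the 22nd (30 − 22).
Then 23 days into October 2094.
Total: 8 + 23 = 31.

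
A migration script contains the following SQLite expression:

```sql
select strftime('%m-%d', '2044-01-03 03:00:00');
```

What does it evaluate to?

`%m-%d` extracts the month-day: 01-03.

01-03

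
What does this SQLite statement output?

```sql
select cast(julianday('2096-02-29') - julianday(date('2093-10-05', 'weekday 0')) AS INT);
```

`weekday 0` advances to the next Sunday; 2093-10-05 is a Monday, so it moves forward to 2093-10-11.
20 days remain in October 2093 after the 11th (31 − 11).
Full months from November 2093 through January 2096 contribute their day counts.
Then 29 days into February 2096.
Total: 20 + 30 + 31 + 31 + 28 + 31 + 30 + 31 + 30 + 31 + 31 + 30 + 31 + 30 + 31 + 31 + 28 + 31 + 30 + 31 + 30 + 31 + 31 + 30 + 31 + 30 + 31 + 31 + 29 = 871.

871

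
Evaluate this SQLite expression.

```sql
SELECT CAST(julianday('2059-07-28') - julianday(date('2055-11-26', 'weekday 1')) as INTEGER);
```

1337

`weekday 1` advances to the next Monday; 2055-11-26 is a Friday, so it moves forward to 2055-11-29.
1 day remains in November 2055 after the 29th (30 − 29).
Full months from December 2055 through June 2059 contribute their day counts.
Then 28 days into July 2059.
Total: 1 + 31 + 31 + 29 + 31 + 30 + 31 + 30 + 31 + 31 + 30 + 31 + 30 + 31 + 31 + 28 + 31 + 30 + 31 + 30 + 31 + 31 + 30 + 31 + 30 + 31 + 31 + 28 + 31 + 30 + 31 + 30 + 31 + 31 + 30 + 31 + 30 + 31 + 31 + 28 + 31 + 30 + 31 + 30 + 28 = 1337.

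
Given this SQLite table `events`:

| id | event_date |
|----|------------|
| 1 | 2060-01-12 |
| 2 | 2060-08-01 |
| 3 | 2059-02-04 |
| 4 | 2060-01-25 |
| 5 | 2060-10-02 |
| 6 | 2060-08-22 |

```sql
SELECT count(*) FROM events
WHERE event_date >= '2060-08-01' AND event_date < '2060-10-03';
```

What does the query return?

Rows in [2060-08-01, 2060-10-03): 2060-08-01, 2060-10-02, 2060-08-22 → 3 rows.

3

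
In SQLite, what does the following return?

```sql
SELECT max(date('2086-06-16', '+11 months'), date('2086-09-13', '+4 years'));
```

2090-09-13

date('2086-06-16', '+11 months') → 2087-05-16.
date('2086-09-13', '+4 years') → 2090-09-13.
Later of the two is 2090-09-13.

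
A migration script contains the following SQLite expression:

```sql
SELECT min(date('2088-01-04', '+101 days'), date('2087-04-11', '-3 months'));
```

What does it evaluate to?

2087-01-11

date('2088-01-04', '+101 days') → 2088-04-14.
date('2087-04-11', '-3 months') → 2087-01-11.
Earlier of the two is 2087-01-11.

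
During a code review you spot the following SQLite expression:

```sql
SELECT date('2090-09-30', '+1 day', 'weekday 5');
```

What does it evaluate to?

2090-10-06

September 2090 has 30 days; 0 remain after the 30th, so 1 days reach 2090-10-01.
`weekday 5` advances to the next Friday; 2090-10-01 is a Sunday, so it moves forward to 2090-10-06.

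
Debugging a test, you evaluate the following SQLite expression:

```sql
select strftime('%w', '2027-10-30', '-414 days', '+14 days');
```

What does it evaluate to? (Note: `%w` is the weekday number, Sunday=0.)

First apply '-414 days', '+14 days': 2027-10-30 → 2026-09-25.
2026-09-25 is a Friday; with Sunday=0 that is 5.

5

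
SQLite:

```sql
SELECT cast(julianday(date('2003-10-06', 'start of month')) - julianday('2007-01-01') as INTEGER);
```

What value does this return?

`start of month` rewinds 2003-10-06 to 2003-10-01.
30 days remain in October 2003 after the 1st (31 − 1).
Full months from November 2003 through December 2006 contribute their day counts.
Then 1 day into January 2007.
Total: 30 + 30 + 31 + 31 + 29 + 31 + 30 + 31 + 30 + 31 + 31 + 30 + 31 + 30 + 31 + 31 + 28 + 31 + 30 + 31 + 30 + 31 + 31 + 30 + 31 + 30 + 31 + 31 + 28 + 31 + 30 + 31 + 30 + 31 + 31 + 30 + 31 + 30 + 31 + 1 = 1188.
The subtraction is earlier − later, so the result is −1188 → -1188.

-1188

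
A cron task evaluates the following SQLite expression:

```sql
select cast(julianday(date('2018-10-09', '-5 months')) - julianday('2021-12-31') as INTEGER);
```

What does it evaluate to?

Adding -5 months to 2018-10-09 gives 2018-05-09.
22 days remain in May 2018 after the 9th (31 − 9).
Full months from June 2018 through November 2021 contribute their day counts.
Then 31 days into December 2021.
Total: 22 + 30 + 31 + 31 + 30 + 31 + 30 + 31 + 31 + 28 + 31 + 30 + 31 + 30 + 31 + 31 + 30 + 31 + 30 + 31 + 31 + 29 + 31 + 30 + 31 + 30 + 31 + 31 + 30 + 31 + 30 + 31 + 31 + 28 + 31 + 30 + 31 + 30 + 31 + 31 + 30 + 31 + 30 + 31 = 1332.
The subtraction is earlier − later, so the result is −1332 → -1332.

-1332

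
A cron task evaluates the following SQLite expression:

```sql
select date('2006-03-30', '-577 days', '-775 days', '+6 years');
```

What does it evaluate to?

2008-07-17

Applying '-577 days' to 2006-03-30: counting 577 days back gives 2004-08-30.
Applying '-775 days' to 2004-08-30: counting 775 days back gives 2002-07-17.
Adding +6 years to 2002-07-17 gives 2008-07-17.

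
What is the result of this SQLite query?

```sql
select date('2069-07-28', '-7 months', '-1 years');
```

Adding -7 months to 2069-07-28 gives 2068-12-28.
Adding -1 year to 2068-12-28 gives 2067-12-28.

2067-12-28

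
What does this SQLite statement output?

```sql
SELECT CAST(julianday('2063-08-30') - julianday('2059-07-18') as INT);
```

1504

13 days remain in July 2059 after the 18th (31 − 18).
Full months from August 2059 through July 2063 contribute their day counts.
Then 30 days into August 2063.
Total: 13 + 31 + 30 + 31 + 30 + 31 + 31 + 29 + 31 + 30 + 31 + 30 + 31 + 31 + 30 + 31 + 30 + 31 + 31 + 28 + 31 + 30 + 31 + 30 + 31 + 31 + 30 + 31 + 30 + 31 + 31 + 28 + 31 + 30 + 31 + 30 + 31 + 31 + 30 + 31 + 30 + 31 + 31 + 28 + 31 + 30 + 31 + 30 + 31 + 30 = 1504.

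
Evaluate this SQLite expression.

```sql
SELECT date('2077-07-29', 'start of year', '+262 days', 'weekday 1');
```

`start of year` rewinds 2077-07-29 to 2077-01-01.
Applying '+262 days' to 2077-01-01: counting 262 days forward gives 2077-09-20.
`weekday 1` advances to the next Monday; 2077-09-20 is already a Monday, so it stays at 2077-09-20.

2077-09-20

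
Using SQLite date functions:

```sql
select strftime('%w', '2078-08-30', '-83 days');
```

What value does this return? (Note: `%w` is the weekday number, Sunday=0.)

3

First apply '-83 days': 2078-08-30 → 2078-06-08.
2078-06-08 is a Wednesday; with Sunday=0 that is 3.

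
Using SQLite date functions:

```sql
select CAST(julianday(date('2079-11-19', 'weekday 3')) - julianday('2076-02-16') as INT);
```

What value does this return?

1375

`weekday 3` advances to the next Wednesday; 2079-11-19 is a Sunday, so it moves forward to 2079-11-22.
13 days remain in February 2076 after the 16th (29 − 16).
Full months from March 2076 through October 2079 contribute their day counts.
Then 22 days into November 2079.
Total: 13 + 31 + 30 + 31 + 30 + 31 + 31 + 30 + 31 + 30 + 31 + 31 + 28 + 31 + 30 + 31 + 30 + 31 + 31 + 30 + 31 + 30 + 31 + 31 + 28 + 31 + 30 + 31 + 30 + 31 + 31 + 30 + 31 + 30 + 31 + 31 + 28 + 31 + 30 + 31 + 30 + 31 + 31 + 30 + 31 + 22 = 1375.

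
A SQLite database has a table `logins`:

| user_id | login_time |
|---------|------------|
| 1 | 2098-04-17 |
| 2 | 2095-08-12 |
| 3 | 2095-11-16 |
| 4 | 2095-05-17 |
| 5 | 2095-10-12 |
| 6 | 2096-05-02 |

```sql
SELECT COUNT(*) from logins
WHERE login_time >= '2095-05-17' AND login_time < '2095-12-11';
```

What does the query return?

4

Rows in [2095-05-17, 2095-12-11): 2095-08-12, 2095-11-16, 2095-05-17, 2095-10-12 → 4 rows.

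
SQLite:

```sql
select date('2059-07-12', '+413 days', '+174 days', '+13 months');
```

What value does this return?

2062-03-18

Applying '+413 days' to 2059-07-12: counting 413 days forward gives 2060-08-28.
Applying '+174 days' to 2060-08-28: counting 174 days forward gives 2061-02-18.
Adding +13 months to 2061-02-18 gives 2062-03-18.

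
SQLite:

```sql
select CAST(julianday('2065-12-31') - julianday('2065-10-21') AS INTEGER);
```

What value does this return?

71

10 days remain in October 2065 after the 21st (31 − 21).
November 2065: 30 days.
Then 31 days into December 2065.
Total: 10 + 30 + 31 = 71.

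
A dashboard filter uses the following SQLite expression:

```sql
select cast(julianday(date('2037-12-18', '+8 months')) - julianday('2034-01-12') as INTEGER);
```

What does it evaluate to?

Adding +8 months to 2037-12-18 gives 2038-08-18.
19 days remain in January 2034 after the 12th (31 − 12).
Full months from February 2034 through July 2038 contribute their day counts.
Then 18 days into August 2038.
Total: 19 + 28 + 31 + 30 + 31 + 30 + 31 + 31 + 30 + 31 + 30 + 31 + 31 + 28 + 31 + 30 + 31 + 30 + 31 + 31 + 30 + 31 + 30 + 31 + 31 + 29 + 31 + 30 + 31 + 30 + 31 + 31 + 30 + 31 + 30 + 31 + 31 + 28 + 31 + 30 + 31 + 30 + 31 + 31 + 30 + 31 + 30 + 31 + 31 + 28 + 31 + 30 + 31 + 30 + 31 + 18 = 1679.

1679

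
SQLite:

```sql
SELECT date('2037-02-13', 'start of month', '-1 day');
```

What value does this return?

`start of month` rewinds 2037-02-13 to 2037-02-01.
Going back 1 day from 2037-02-01 reaches 2037-01-31 (last day of January, 31 days).

2037-01-31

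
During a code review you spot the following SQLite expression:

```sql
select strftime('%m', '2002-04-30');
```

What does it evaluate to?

`%m` extracts the 2-digit month (01-12): 04.

04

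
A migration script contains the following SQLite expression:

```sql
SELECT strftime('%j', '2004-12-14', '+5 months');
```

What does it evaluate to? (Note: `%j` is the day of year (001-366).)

134

First apply '+5 months': 2004-12-14 → 2005-05-14.
Day-of-year for 2005-05-14: days since 2005-01-01 inclusive = 134, zero-padded to 134.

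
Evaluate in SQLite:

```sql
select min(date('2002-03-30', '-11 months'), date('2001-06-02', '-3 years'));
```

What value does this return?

date('2002-03-30', '-11 months') → 2001-04-30.
date('2001-06-02', '-3 years') → 1998-06-02.
Earlier of the two is 1998-06-02.

1998-06-02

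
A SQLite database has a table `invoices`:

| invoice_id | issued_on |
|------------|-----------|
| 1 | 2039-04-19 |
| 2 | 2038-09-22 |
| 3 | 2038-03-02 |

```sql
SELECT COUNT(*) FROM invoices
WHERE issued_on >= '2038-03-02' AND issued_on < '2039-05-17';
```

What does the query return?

Rows in [2038-03-02, 2039-05-17): 2039-04-19, 2038-09-22, 2038-03-02 → 3 rows.

3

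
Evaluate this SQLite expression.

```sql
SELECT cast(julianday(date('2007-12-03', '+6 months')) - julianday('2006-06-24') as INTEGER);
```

710

Adding +6 months to 2007-12-03 gives 2008-06-03.
6 days remain in June 2006 after the 24th (30 − 24).
Full months from July 2006 through May 2008 contribute their day counts.
Then 3 days into June 2008.
Total: 6 + 31 + 31 + 30 + 31 + 30 + 31 + 31 + 28 + 31 + 30 + 31 + 30 + 31 + 31 + 30 + 31 + 30 + 31 + 31 + 29 + 31 + 30 + 31 + 3 = 710.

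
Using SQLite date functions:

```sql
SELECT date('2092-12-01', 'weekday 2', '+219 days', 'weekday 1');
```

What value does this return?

`weekday 2` advances to the next Tuesday; 2092-12-01 is a Monday, so it moves forward to 2092-12-02.
Applying '+219 days' to 2092-12-02: counting 219 days forward gives 2093-07-09.
`weekday 1` advances to the next Monday; 2093-07-09 is a Thursday, so it moves forward to 2093-07-13.

2093-07-13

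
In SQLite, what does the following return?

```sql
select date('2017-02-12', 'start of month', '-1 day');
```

`start of month` rewinds 2017-02-12 to 2017-02-01.
Going back 1 day from 2017-02-01 reaches 2017-01-31 (last day of January, 31 days).

2017-01-31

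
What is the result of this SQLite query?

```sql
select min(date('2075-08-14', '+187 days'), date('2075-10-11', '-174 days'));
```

2075-04-20

date('2075-08-14', '+187 days') → 2076-02-17.
date('2075-10-11', '-174 days') → 2075-04-20.
Earlier of the two is 2075-04-20.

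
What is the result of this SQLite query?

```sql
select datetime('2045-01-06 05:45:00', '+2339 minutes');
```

2045-01-07 20:44:00

2339 minutes = 38h 59m; +2339 minutes from 2045-01-06 05:45:00 is 2045-01-07 20:44:00 (crosses midnight).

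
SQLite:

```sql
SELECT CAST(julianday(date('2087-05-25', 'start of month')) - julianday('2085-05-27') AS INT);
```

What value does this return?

704

`start of month` rewinds 2087-05-25 to 2087-05-01.
4 days remain in May 2085 after the 27th (31 − 27).
Full months from June 2085 through April 2087 contribute their day counts.
Then 1 day into May 2087.
Total: 4 + 30 + 31 + 31 + 30 + 31 + 30 + 31 + 31 + 28 + 31 + 30 + 31 + 30 + 31 + 31 + 30 + 31 + 30 + 31 + 31 + 28 + 31 + 30 + 1 = 704.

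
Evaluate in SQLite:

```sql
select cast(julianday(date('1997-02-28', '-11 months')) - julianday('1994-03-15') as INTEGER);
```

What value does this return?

744

Adding -11 months to 1997-02-28 gives 1996-03-28.
16 days remain in March 1994 after the 15th (31 − 15).
Full months from April 1994 through February 1996 contribute their day counts.
Then 28 days into March 1996.
Total: 16 + 30 + 31 + 30 + 31 + 31 + 30 + 31 + 30 + 31 + 31 + 28 + 31 + 30 + 31 + 30 + 31 + 31 + 30 + 31 + 30 + 31 + 31 + 29 + 28 = 744.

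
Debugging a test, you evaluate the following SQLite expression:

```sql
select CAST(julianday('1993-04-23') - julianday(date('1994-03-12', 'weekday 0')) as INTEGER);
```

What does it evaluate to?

-324

`weekday 0` advances to the next Sunday; 1994-03-12 is a Saturday, so it moves forward to 1994-03-13.
7 days remain in April 1993 after the 23rd (30 − 23).
Full months from May 1993 through February 1994 contribute their day counts.
Then 13 days into March 1994.
Total: 7 + 31 + 30 + 31 + 31 + 30 + 31 + 30 + 31 + 31 + 28 + 13 = 324.
The subtraction is earlier − later, so the result is −324 → -324.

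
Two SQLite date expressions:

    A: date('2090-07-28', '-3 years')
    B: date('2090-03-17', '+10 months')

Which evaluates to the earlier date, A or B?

A

A = 2087-07-28.
B = 2091-01-17.
A is earlier.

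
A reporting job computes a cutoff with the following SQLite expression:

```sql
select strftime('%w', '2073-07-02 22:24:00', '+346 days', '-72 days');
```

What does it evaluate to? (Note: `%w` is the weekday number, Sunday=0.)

1

First apply '+346 days', '-72 days': 2073-07-02 22:24:00 → 2074-04-02 22:24:00.
2074-04-02 is a Monday; with Sunday=0 that is 1.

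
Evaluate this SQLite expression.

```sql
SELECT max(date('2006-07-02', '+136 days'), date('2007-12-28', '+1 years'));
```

2008-12-28

date('2006-07-02', '+136 days') → 2006-11-15.
date('2007-12-28', '+1 years') → 2008-12-28.
Later of the two is 2008-12-28.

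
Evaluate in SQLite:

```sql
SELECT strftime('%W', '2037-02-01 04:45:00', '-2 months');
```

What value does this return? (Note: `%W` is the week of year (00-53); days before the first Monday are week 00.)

48

First apply '-2 months': 2037-02-01 04:45:00 → 2036-12-01 04:45:00.
2036-12-01 is a Monday. SQLite's %W counts Mondays since the year started; the result is 48.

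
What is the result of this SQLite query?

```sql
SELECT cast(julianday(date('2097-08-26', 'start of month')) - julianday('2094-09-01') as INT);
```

`start of month` rewinds 2097-08-26 to 2097-08-01.
29 days remain in September 2094 after the 1st (30 − 1).
Full months from October 2094 through July 2097 contribute their day counts.
Then 1 day into August 2097.
Total: 29 + 31 + 30 + 31 + 31 + 28 + 31 + 30 + 31 + 30 + 31 + 31 + 30 + 31 + 30 + 31 + 31 + 29 + 31 + 30 + 31 + 30 + 31 + 31 + 30 + 31 + 30 + 31 + 31 + 28 + 31 + 30 + 31 + 30 + 31 + 1 = 1065.

1065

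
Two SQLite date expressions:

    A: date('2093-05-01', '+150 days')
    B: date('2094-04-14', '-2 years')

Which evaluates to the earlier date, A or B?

A = 2093-09-28.
B = 2092-04-14.
B is earlier.

B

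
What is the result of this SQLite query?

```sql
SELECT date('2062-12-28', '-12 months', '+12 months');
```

2062-12-28

Adding -12 months to 2062-12-28 gives 2061-12-28.
Adding +12 months to 2061-12-28 gives 2062-12-28.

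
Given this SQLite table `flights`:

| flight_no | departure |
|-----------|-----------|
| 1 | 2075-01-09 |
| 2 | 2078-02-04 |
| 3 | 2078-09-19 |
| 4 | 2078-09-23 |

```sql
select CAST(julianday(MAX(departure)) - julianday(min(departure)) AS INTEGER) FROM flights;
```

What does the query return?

MIN = 2075-01-09, MAX = 2078-09-23.
22 days remain in January 2075 after the 9th (31 − 9).
Full months from February 2075 through August 2078 contribute their day counts.
Then 23 days into September 2078.
Total: 22 + 28 + 31 + 30 + 31 + 30 + 31 + 31 + 30 + 31 + 30 + 31 + 31 + 29 + 31 + 30 + 31 + 30 + 31 + 31 + 30 + 31 + 30 + 31 + 31 + 28 + 31 + 30 + 31 + 30 + 31 + 31 + 30 + 31 + 30 + 31 + 31 + 28 + 31 + 30 + 31 + 30 + 31 + 31 + 23 = 1353.

1353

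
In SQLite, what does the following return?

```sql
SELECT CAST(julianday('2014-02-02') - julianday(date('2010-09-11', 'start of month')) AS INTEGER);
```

`start of month` rewinds 2010-09-11 to 2010-09-01.
29 days remain in September 2010 after the 1st (30 − 1).
Full months from October 2010 through January 2014 contribute their day counts.
Then 2 days into February 2014.
Total: 29 + 31 + 30 + 31 + 31 + 28 + 31 + 30 + 31 + 30 + 31 + 31 + 30 + 31 + 30 + 31 + 31 + 29 + 31 + 30 + 31 + 30 + 31 + 31 + 30 + 31 + 30 + 31 + 31 + 28 + 31 + 30 + 31 + 30 + 31 + 31 + 30 + 31 + 30 + 31 + 31 + 2 = 1250.

1250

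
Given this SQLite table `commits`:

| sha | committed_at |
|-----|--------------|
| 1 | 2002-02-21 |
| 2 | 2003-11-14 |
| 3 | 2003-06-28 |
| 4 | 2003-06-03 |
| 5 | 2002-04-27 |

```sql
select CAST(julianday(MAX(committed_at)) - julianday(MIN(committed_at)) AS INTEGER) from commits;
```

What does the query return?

631

MIN = 2002-02-21, MAX = 2003-11-14.
7 days remain in February 2002 after the 21st (28 − 21).
Full months from March 2002 through October 2003 contribute their day counts.
Then 14 days into November 2003.
Total: 7 + 31 + 30 + 31 + 30 + 31 + 31 + 30 + 31 + 30 + 31 + 31 + 28 + 31 + 30 + 31 + 30 + 31 + 31 + 30 + 31 + 14 = 631.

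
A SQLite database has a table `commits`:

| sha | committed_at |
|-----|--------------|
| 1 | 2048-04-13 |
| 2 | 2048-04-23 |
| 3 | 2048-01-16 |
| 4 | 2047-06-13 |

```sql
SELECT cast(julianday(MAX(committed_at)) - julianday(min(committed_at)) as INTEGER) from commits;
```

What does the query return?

315

MIN = 2047-06-13, MAX = 2048-04-23.
17 days remain in June 2047 after the 13th (30 − 13).
Full months from July 2047 through March 2048 contribute their day counts.
Then 23 days into April 2048.
Total: 17 + 31 + 31 + 30 + 31 + 30 + 31 + 31 + 29 + 31 + 23 = 315.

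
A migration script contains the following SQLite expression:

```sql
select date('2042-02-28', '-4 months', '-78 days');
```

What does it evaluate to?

Adding -4 months to 2042-02-28 gives 2041-10-28.
Applying '-78 days' to 2041-10-28: counting 78 days back gives 2041-08-11.

2041-08-11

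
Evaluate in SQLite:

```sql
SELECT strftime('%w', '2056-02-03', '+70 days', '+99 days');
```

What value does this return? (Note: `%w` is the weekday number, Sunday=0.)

5

First apply '+70 days', '+99 days': 2056-02-03 → 2056-07-21.
2056-07-21 is a Friday; with Sunday=0 that is 5.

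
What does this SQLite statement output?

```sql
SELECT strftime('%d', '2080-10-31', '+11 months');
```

01

First apply '+11 months': 2080-10-31 → 2081-10-01.
`%d` extracts the 2-digit day of month: 01.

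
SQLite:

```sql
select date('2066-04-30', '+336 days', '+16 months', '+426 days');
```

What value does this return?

2069-10-01

Applying '+336 days' to 2066-04-30: counting 336 days forward gives 2067-04-01.
Adding +16 months to 2067-04-01 gives 2068-08-01.
Applying '+426 days' to 2068-08-01: counting 426 days forward gives 2069-10-01.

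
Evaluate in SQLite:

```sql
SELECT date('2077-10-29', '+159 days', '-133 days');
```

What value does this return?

Applying '+159 days' to 2077-10-29: counting 159 days forward gives 2078-04-06.
Applying '-133 days' to 2078-04-06: counting 133 days back gives 2077-11-24.

2077-11-24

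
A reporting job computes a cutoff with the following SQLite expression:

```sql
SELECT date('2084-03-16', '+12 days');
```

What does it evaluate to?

2084-03-28

Advancing 12 more days within March lands on 2084-03-28.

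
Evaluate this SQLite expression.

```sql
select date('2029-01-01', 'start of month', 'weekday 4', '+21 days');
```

`start of month` rewinds 2029-01-01 to 2029-01-01.
`weekday 4` advances to the next Thursday; 2029-01-01 is a Monday, so it moves forward to 2029-01-04.
Advancing 21 more days within January lands on 2029-01-25.

2029-01-25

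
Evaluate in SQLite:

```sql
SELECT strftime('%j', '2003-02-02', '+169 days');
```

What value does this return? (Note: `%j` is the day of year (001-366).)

First apply '+169 days': 2003-02-02 → 2003-07-21.
Day-of-year for 2003-07-21: days since 2003-01-01 inclusive = 202, zero-padded to 202.

202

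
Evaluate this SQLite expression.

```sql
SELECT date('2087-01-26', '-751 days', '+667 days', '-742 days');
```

Applying '-751 days' to 2087-01-26: counting 751 days back gives 2085-01-05.
Applying '+667 days' to 2085-01-05: counting 667 days forward gives 2086-11-03.
Applying '-742 days' to 2086-11-03: counting 742 days back gives 2084-10-22.

2084-10-22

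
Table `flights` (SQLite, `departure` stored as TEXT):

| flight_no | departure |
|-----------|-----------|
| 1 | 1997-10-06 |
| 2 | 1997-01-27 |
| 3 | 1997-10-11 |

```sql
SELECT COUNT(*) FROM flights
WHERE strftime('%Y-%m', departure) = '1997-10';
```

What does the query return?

2

Rows with year-month 1997-10: 1997-10-06, 1997-10-11 → 2.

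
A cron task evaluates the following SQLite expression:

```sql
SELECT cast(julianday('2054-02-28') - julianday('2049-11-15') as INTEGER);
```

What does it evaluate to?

15 days remain in November 2049 after the 15th (30 − 15).
Full months from December 2049 through January 2054 contribute their day counts.
Then 28 days into February 2054.
Total: 15 + 31 + 31 + 28 + 31 + 30 + 31 + 30 + 31 + 31 + 30 + 31 + 30 + 31 + 31 + 28 + 31 + 30 + 31 + 30 + 31 + 31 + 30 + 31 + 30 + 31 + 31 + 29 + 31 + 30 + 31 + 30 + 31 + 31 + 30 + 31 + 30 + 31 + 31 + 28 + 31 + 30 + 31 + 30 + 31 + 31 + 30 + 31 + 30 + 31 + 31 + 28 = 1566.

1566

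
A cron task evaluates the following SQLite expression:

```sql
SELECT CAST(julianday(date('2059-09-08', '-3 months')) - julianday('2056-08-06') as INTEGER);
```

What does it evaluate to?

1036

Adding -3 months to 2059-09-08 gives 2059-06-08.
25 days remain in August 2056 after the 6th (31 − 6).
Full months from September 2056 through May 2059 contribute their day counts.
Then 8 days into June 2059.
Total: 25 + 30 + 31 + 30 + 31 + 31 + 28 + 31 + 30 + 31 + 30 + 31 + 31 + 30 + 31 + 30 + 31 + 31 + 28 + 31 + 30 + 31 + 30 + 31 + 31 + 30 + 31 + 30 + 31 + 31 + 28 + 31 + 30 + 31 + 8 = 1036.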